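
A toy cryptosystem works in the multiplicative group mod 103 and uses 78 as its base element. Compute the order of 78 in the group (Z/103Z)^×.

102

ord(78) | φ(103) = 103 − 1 = 102 = 2 · 3 · 17.
Divisors of 102: 1, 2, 3, 6, 17, 34, 51, 102.
Check 78^d mod 103 for each divisor in increasing order:
78^1 ≡ 78 (mod 103)
78^2 ≡ 7 (mod 103)
78^3 ≡ 31 (mod 103)
78^6 ≡ 34 (mod 103)
78^17 ≡ 47 (mod 103)
78^34 ≡ 46 (mod 103)
78^51 ≡ 102 (mod 103)
78^102 ≡ 1 (mod 103) ✓
Therefore the multiplicative order of 78 modulo 103 is 102.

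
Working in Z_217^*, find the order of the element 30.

6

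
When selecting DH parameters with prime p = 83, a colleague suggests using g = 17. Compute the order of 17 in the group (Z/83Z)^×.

Since 17 ∈ (Z/83Z)^×, its order divides φ(83) = 83 − 1 = 82 = 2 · 41.
Divisors of 82: 1, 2, 41, 82.
Compute 17^d (mod 83) for the divisors d until we hit 1:
17^1 ≡ 17 (mod 83)
17^2 ≡ 40 (mod 83)
17^41 ≡ 1 (mod 83) ✓
So ord_83(17) = 41.

41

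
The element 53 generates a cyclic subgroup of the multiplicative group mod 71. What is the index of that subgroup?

1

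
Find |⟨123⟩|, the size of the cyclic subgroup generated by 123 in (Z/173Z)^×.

172

Since 123 ∈ (Z/173Z)^×, its order divides φ(173) = 173 − 1 = 172 = 2^2 · 43.
Divisors of 172: 1, 2, 4, 43, 86, 172.
Check 123^d mod 173 for each divisor in increasing order:
123^1 ≡ 123
123^2 ≡ 78
123^4 ≡ 29
123^43 ≡ 80
123^86 ≡ 172
123^172 ≡ 1
Hence ord(123) = 172.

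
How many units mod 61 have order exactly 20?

φ(61) = 61 − 1 = 60 = 2^2 · 3 · 5.
In a cyclic group of order 60, there are φ(d) elements of order d for each divisor d of 60, and zero for non-divisors.
20 = 2^2 · 5 divides 60, and φ(20) = 8.

8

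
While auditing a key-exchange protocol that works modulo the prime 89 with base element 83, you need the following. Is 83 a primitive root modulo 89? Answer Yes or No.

Yes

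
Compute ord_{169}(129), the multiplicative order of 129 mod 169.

26

The order of 129 must divide φ(169) = φ(13^2) = 13·(13−1) = 156 = 2^2 · 3 · 13.
Divisors of 156: 1, 2, 3, 4, 6, 12, 13, 26, 39, 52, 78, 156.
Compute 129^d (mod 169) for the divisors d until we hit 1:
129^1 ≡ 129
129^2 ≡ 79
129^3 ≡ 51
129^4 ≡ 157
129^6 ≡ 66
129^12 ≡ 131
129^13 ≡ 168
129^26 ≡ 1
Hence ord(129) = 26.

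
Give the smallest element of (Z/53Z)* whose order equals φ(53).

2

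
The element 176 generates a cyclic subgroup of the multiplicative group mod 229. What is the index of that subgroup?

By Lagrange's theorem, ord_229(176) divides φ(229) = 229 − 1 = 228 = 2^2 · 3 · 19.
Divisors of 228: 1, 2, 3, 4, 6, 12, 19, 38, 57, 76, 114, 228.
Evaluate successive powers at the divisors of 228:
176^1 ≡ 176 (mod 229)
176^2 ≡ 61 (mod 229)
176^3 ≡ 202 (mod 229)
176^4 ≡ 57 (mod 229)
176^6 ≡ 42 (mod 229)
176^12 ≡ 161 (mod 229)
176^19 ≡ 228 (mod 229)
176^38 ≡ 1 (mod 229) ✓
The order of 176 is 38, so the subgroup it generates has 38 elements.
[(Z/229Z)^× : ⟨176⟩] = 228/38 = 6.

6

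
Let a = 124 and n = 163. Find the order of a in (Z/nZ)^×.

162

ord(124) | φ(163) = 163 − 1 = 162 = 2 · 3^4.
Divisors of 162: 1, 2, 3, 6, 9, 18, 27, 54, 81, 162.
Evaluate successive powers at the divisors of 162:
124^1 ≡ 124 (mod 163)
124^2 ≡ 54 (mod 163)
124^3 ≡ 13 (mod 163)
124^6 ≡ 6 (mod 163)
124^9 ≡ 78 (mod 163)
124^18 ≡ 53 (mod 163)
124^27 ≡ 59 (mod 163)
124^54 ≡ 58 (mod 163)
124^81 ≡ 162 (mod 163)
124^162 ≡ 1 (mod 163) ✓
Therefore the multiplicative order of 124 modulo 163 is 162.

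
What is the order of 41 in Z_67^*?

66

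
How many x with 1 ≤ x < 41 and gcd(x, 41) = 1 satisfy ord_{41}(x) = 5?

φ(41) = 41 − 1 = 40 = 2^3 · 5.
In a cyclic group of order 40, there are φ(d) elements of order d for each divisor d of 40, and zero for non-divisors.
5 | 40, and φ(5) = 5 − 1 = 4.

4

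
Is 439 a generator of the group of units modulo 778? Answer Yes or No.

φ(778) = φ(2)·φ(389) = 1·388 = 388 = 2^2 · 97.
Test 439^(388/q) mod 778 for each prime factor q of 388:
439^194 ≡ 777 (mod 778)  [q = 2: ≢ 1 ✓]
439^4 ≡ 715 (mod 778)  [q = 97: ≢ 1 ✓]
All checks pass, so 439 has order 388 and is a primitive root modulo 778.

Yes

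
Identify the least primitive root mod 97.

φ(97) = 97 − 1 = 96 = 2^5 · 3.
Test candidates g = 2, 3, … against the prime factors q ∈ {2, 3} of φ(97): g is a generator iff g^(96/q) ≢ 1 for every such q.
g = 2: 2^48 ≡ 1 — hits 1, so not a primitive root.
g = 3: 3^48 ≡ 1 — hits 1, so not a primitive root.
g = 4: 4^48 ≡ 1 — hits 1, so not a primitive root.
g = 5: 5^48 ≡ 96; 5^32 ≡ 35 — none is 1, so 5 is a primitive root.
Hence the least primitive root of 97 is 5.

5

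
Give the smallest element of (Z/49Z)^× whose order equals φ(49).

φ(49) = φ(7^2) = 7·(7−1) = 42 = 2 · 3 · 7.
g is a primitive root iff g^(42/q) ≢ 1 (mod 49) for each prime q ∈ {2, 3, 7}.
g = 2: 2^21 ≡ 1 — hits 1, so not a primitive root.
g = 3: 3^21 ≡ 48; 3^14 ≡ 30; 3^6 ≡ 43 — none is 1, so 3 is a primitive root.
So 3 is the smallest generator of (Z/49Z)^×.

3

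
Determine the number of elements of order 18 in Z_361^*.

6

φ(361) = φ(19^2) = 19·(19−1) = 342 = 2 · 3^2 · 19.
(Z/361Z)^× is cyclic (|G| = 342); a cyclic group of order m has exactly φ(d) elements of each order d | m, and none otherwise.
18 = 2 · 3^2 divides 342, and φ(18) = 6.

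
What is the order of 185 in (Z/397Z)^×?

132

ord(185) | φ(397) = 397 − 1 = 396 = 2^2 · 3^2 · 11.
Divisors of 396: 1, 2, 3, 4, 6, 9, 11, 12, 18, 22, 33, 36, 44, 66, 99, 132, 198, 396.
Compute 185^d (mod 397) for the divisors d until we hit 1:
185^1 ≡ 185
185^2 ≡ 83
185^3 ≡ 269
185^4 ≡ 140
185^6 ≡ 107
185^9 ≡ 199
185^11 ≡ 240
185^12 ≡ 333
185^18 ≡ 298
185^22 ≡ 35
185^33 ≡ 63
185^36 ≡ 273
185^44 ≡ 34
185^66 ≡ 396
185^99 ≡ 334
185^132 ≡ 1
So ord_397(185) = 132.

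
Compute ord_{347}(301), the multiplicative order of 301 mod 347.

346

ord(301) | φ(347) = 347 − 1 = 346 = 2 · 173.
Divisors of 346: 1, 2, 173, 346.
Evaluate successive powers at the divisors of 346:
301^1 ≡ 301 (mod 347)
301^2 ≡ 34 (mod 347)
301^173 ≡ 346 (mod 347)
301^346 ≡ 1 (mod 347) ✓
So ord_347(301) = 346.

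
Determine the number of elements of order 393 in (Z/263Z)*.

0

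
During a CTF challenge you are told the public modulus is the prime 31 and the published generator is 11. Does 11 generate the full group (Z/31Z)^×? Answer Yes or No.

φ(31) = 31 − 1 = 30 = 2 · 3 · 5.
11 is a primitive root mod 31 iff 11^(φ(31)/q) ≢ 1 for every prime q | φ(31), i.e. q ∈ {2, 3, 5}.
11^15 ≡ 30 (mod 31)  [q = 2: ≢ 1 ✓]
11^10 ≡ 5 (mod 31)  [q = 3: ≢ 1 ✓]
11^6 ≡ 4 (mod 31)  [q = 5: ≢ 1 ✓]
Every test exponent gives a nontrivial residue, hence 11 generates the full group.

Yes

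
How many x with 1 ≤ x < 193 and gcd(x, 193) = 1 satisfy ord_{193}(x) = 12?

φ(193) = 193 − 1 = 192 = 2^6 · 3.
Since (Z/193Z)^× is cyclic of order 192, the number of elements of order d is φ(d) when d | 192 and 0 otherwise.
12 = 2^2 · 3 divides 192, and φ(12) = 4.

4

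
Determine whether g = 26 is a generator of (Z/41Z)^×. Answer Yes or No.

Yes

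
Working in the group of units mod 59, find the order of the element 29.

29

ord(29) | φ(59) = 59 − 1 = 58 = 2 · 29.
Divisors of 58: 1, 2, 29, 58.
Check 29^d mod 59 for each divisor in increasing order:
29^1 ≡ 29 (mod 59)
29^2 ≡ 15 (mod 59)
29^29 ≡ 1 (mod 59) ✓
Therefore the multiplicative order of 29 modulo 59 is 29.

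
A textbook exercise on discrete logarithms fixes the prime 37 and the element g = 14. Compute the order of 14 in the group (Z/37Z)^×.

By Lagrange's theorem, ord_37(14) divides φ(37) = 37 − 1 = 36 = 2^2 · 3^2.
Divisors of 36: 1, 2, 3, 4, 6, 9, 12, 18, 36.
Test each divisor d:
14^1 ≡ 14
14^2 ≡ 11
14^3 ≡ 6
14^4 ≡ 10
14^6 ≡ 36
14^9 ≡ 31
14^12 ≡ 1
Therefore the multiplicative order of 14 modulo 37 is 12.

12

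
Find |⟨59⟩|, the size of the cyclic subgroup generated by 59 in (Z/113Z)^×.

112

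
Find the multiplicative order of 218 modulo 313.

ord(218) | φ(313) = 313 − 1 = 312 = 2^3 · 3 · 13.
Divisors of 312: 1, 2, 3, 4, 6, 8, 12, 13, 24, 26, 39, 52, 78, 104, 156, 312.
Evaluate successive powers at the divisors of 312:
218^1 ≡ 218
218^2 ≡ 261
218^3 ≡ 245
218^4 ≡ 200
218^6 ≡ 242
218^8 ≡ 249
218^12 ≡ 33
218^13 ≡ 308
218^24 ≡ 150
218^26 ≡ 25
218^39 ≡ 188
218^52 ≡ 312
218^78 ≡ 288
218^104 ≡ 1
Hence ord(218) = 104.

104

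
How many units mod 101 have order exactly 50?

φ(101) = 101 − 1 = 100 = 2^2 · 5^2.
(Z/101Z)^× is cyclic (|G| = 100); a cyclic group of order m has exactly φ(d) elements of each order d | m, and none otherwise.
50 = 2 · 5^2 divides 100, and φ(50) = 20.

20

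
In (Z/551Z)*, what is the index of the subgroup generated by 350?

Since 350 ∈ (Z/551Z)^×, its order divides φ(551) = φ(19·29) = (19−1)·(29−1) = 18·28 = 504 = 2^3 · 3^2 · 7.
Divisors of 504: 1, 2, 3, 4, 6, 7, 8, 9, 12, 14, 18, 21, 24, 28, 36, 42, 56, 63, 72, 84, 126, 168, 252, 504.
Evaluate successive powers at the divisors of 504:
350^1 ≡ 350 (mod 551)
350^2 ≡ 178 (mod 551)
350^3 ≡ 37 (mod 551)
350^4 ≡ 277 (mod 551)
350^6 ≡ 267 (mod 551)
350^7 ≡ 331 (mod 551)
350^8 ≡ 140 (mod 551)
350^9 ≡ 512 (mod 551)
350^12 ≡ 210 (mod 551)
350^14 ≡ 463 (mod 551)
350^18 ≡ 419 (mod 551)
350^21 ≡ 75 (mod 551)
350^24 ≡ 20 (mod 551)
350^28 ≡ 30 (mod 551)
350^36 ≡ 343 (mod 551)
350^42 ≡ 115 (mod 551)
350^56 ≡ 349 (mod 551)
350^63 ≡ 360 (mod 551)
350^72 ≡ 286 (mod 551)
350^84 ≡ 1 (mod 551) ✓
Thus |⟨350⟩| = ord(350) = 84.
The index is φ(551) / ord(350) = 504 / 84 = 6.

6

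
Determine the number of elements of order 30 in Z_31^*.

φ(31) = 31 − 1 = 30 = 2 · 3 · 5.
(Z/31Z)^× is cyclic (|G| = 30); a cyclic group of order m has exactly φ(d) elements of each order d | m, and none otherwise.
30 = 2 · 3 · 5 divides 30, and φ(30) = 8.

8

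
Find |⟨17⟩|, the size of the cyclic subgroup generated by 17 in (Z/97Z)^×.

96

The order of 17 must divide φ(97) = 97 − 1 = 96 = 2^5 · 3.
Divisors of 96: 1, 2, 3, 4, 6, 8, 12, 16, 24, 32, 48, 96.
Test each divisor d:
17^1 ≡ 17
17^2 ≡ 95
17^3 ≡ 63
17^4 ≡ 4
17^6 ≡ 89
17^8 ≡ 16
17^12 ≡ 64
17^16 ≡ 62
17^24 ≡ 22
17^32 ≡ 61
17^48 ≡ 96
17^96 ≡ 1
So ord_97(17) = 96.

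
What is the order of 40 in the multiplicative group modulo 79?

39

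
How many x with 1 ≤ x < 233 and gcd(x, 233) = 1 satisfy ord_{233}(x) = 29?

φ(233) = 233 − 1 = 232 = 2^3 · 29.
In a cyclic group of order 232, there are φ(d) elements of order d for each divisor d of 232, and zero for non-divisors.
29 | 232, and φ(29) = 29 − 1 = 28.

28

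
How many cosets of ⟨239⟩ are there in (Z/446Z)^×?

6

Since 239 ∈ (Z/446Z)^×, its order divides φ(446) = φ(2)·φ(223) = 1·222 = 222 = 2 · 3 · 37.
Divisors of 222: 1, 2, 3, 6, 37, 74, 111, 222.
Evaluate successive powers at the divisors of 222:
239^1 ≡ 239
239^2 ≡ 33
239^3 ≡ 305
239^6 ≡ 257
239^37 ≡ 1
Thus |⟨239⟩| = ord(239) = 37.
[(Z/446Z)^× : ⟨239⟩] = 222/37 = 6.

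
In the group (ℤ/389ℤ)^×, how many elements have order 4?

2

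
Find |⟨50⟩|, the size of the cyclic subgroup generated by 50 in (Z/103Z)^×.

51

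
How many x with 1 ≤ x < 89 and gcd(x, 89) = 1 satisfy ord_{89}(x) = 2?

φ(89) = 89 − 1 = 88 = 2^3 · 11.
Since (Z/89Z)^× is cyclic of order 88, the number of elements of order d is φ(d) when d | 88 and 0 otherwise.
2 | 88, and φ(2) = 2 − 1 = 1.

1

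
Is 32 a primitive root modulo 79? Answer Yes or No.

No

φ(79) = 79 − 1 = 78 = 2 · 3 · 13.
An element g generates (Z/79Z)^× iff g^(78/q) ≢ 1 (mod 79) for each prime q ∈ {2, 3, 13}.
32^39 ≡ 1 (mod 79)  [q = 2: ≡ 1 ✗]
32^26 ≡ 55 (mod 79)  [q = 3: ≢ 1 ✓]
32^6 ≡ 52 (mod 79)  [q = 13: ≢ 1 ✓]
The check at q = 2 fails, so 32 generates a proper subgroup.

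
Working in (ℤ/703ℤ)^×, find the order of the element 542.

36

ord(542) | φ(703) = φ(19·37) = (19−1)·(37−1) = 18·36 = 648 = 2^3 · 3^4.
Divisors of 648: 1, 2, 3, 4, 6, 8, 9, 12, 18, 24, 27, 36, 54, 72, 81, 108, 162, 216, 324, 648.
Compute 542^d (mod 703) for the divisors d until we hit 1:
542^1 ≡ 542 (mod 703)
542^2 ≡ 613 (mod 703)
542^3 ≡ 430 (mod 703)
542^4 ≡ 367 (mod 703)
542^6 ≡ 11 (mod 703)
542^8 ≡ 416 (mod 703)
542^9 ≡ 512 (mod 703)
542^12 ≡ 121 (mod 703)
542^18 ≡ 628 (mod 703)
542^24 ≡ 581 (mod 703)
542^27 ≡ 265 (mod 703)
542^36 ≡ 1 (mod 703) ✓
So ord_703(542) = 36.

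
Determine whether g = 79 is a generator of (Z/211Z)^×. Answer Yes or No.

No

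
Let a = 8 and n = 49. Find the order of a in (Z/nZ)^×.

7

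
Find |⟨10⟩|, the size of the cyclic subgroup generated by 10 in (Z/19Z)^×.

18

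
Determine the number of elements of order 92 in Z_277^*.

φ(277) = 277 − 1 = 276 = 2^2 · 3 · 23.
Since (Z/277Z)^× is cyclic of order 276, the number of elements of order d is φ(d) when d | 276 and 0 otherwise.
92 = 2^2 · 23 divides 276, and φ(92) = 44.

44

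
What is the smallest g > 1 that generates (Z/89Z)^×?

3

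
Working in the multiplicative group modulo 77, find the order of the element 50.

10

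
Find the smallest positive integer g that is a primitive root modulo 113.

3

φ(113) = 113 − 1 = 112 = 2^4 · 7.
g is a primitive root iff g^(112/q) ≢ 1 (mod 113) for each prime q ∈ {2, 7}.
g = 2: 2^56 ≡ 1 — hits 1, so not a primitive root.
g = 3: 3^56 ≡ 112; 3^16 ≡ 49 — none is 1, so 3 is a primitive root.
So 3 is the smallest generator of (Z/113Z)^×.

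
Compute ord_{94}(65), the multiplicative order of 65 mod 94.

23

ord(65) | φ(94) = φ(2)·φ(47) = 1·46 = 46 = 2 · 23.
Divisors of 46: 1, 2, 23, 46.
Compute 65^d (mod 94) for the divisors d until we hit 1:
65^1 ≡ 65 (mod 94)
65^2 ≡ 89 (mod 94)
65^23 ≡ 1 (mod 94) ✓
Hence ord(65) = 23.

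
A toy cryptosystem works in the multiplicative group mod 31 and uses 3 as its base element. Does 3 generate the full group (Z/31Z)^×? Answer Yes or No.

Yes

φ(31) = 31 − 1 = 30 = 2 · 3 · 5.
An element g generates (Z/31Z)^× iff g^(30/q) ≢ 1 (mod 31) for each prime q ∈ {2, 3, 5}.
3^15 ≡ 30 (mod 31)  [q = 2: ≢ 1 ✓]
3^10 ≡ 25 (mod 31)  [q = 3: ≢ 1 ✓]
3^6 ≡ 16 (mod 31)  [q = 5: ≢ 1 ✓]
Every test exponent gives a nontrivial residue, hence 3 generates the full group.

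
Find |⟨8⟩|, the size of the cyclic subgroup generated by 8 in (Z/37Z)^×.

Since 8 ∈ (Z/37Z)^×, its order divides φ(37) = 37 − 1 = 36 = 2^2 · 3^2.
Divisors of 36: 1, 2, 3, 4, 6, 9, 12, 18, 36.
Test each divisor d:
8^1 ≡ 8
8^2 ≡ 27
8^3 ≡ 31
8^4 ≡ 26
8^6 ≡ 36
8^9 ≡ 6
8^12 ≡ 1
Hence ord(8) = 12.

12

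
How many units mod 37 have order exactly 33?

φ(37) = 37 − 1 = 36 = 2^2 · 3^2.
(Z/37Z)^× is cyclic (|G| = 36); a cyclic group of order m has exactly φ(d) elements of each order d | m, and none otherwise.
Since 33 ∤ 36, the count is 0.

0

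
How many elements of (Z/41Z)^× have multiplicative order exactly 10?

φ(41) = 41 − 1 = 40 = 2^3 · 5.
Since (Z/41Z)^× is cyclic of order 40, the number of elements of order d is φ(d) when d | 40 and 0 otherwise.
10 = 2 · 5 divides 40, and φ(10) = 4.

4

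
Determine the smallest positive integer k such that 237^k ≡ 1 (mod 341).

30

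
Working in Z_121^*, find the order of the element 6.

The order of 6 must divide φ(121) = φ(11^2) = 11·(11−1) = 110 = 2 · 5 · 11.
Divisors of 110: 1, 2, 5, 10, 11, 22, 55, 110.
Check 6^d mod 121 for each divisor in increasing order:
6^1 ≡ 6
6^2 ≡ 36
6^5 ≡ 32
6^10 ≡ 56
6^11 ≡ 94
6^22 ≡ 3
6^55 ≡ 120
6^110 ≡ 1
Hence ord(6) = 110.

110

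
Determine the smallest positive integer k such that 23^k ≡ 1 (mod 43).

The order of 23 must divide φ(43) = 43 − 1 = 42 = 2 · 3 · 7.
Divisors of 42: 1, 2, 3, 6, 7, 14, 21, 42.
Compute 23^d (mod 43) for the divisors d until we hit 1:
23^1 ≡ 23 (mod 43)
23^2 ≡ 13 (mod 43)
23^3 ≡ 41 (mod 43)
23^6 ≡ 4 (mod 43)
23^7 ≡ 6 (mod 43)
23^14 ≡ 36 (mod 43)
23^21 ≡ 1 (mod 43) ✓
Hence ord(23) = 21.

21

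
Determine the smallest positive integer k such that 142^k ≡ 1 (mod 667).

308

Since 142 ∈ (Z/667Z)^×, its order divides φ(667) = φ(23·29) = (23−1)·(29−1) = 22·28 = 616 = 2^3 · 7 · 11.
Divisors of 616: 1, 2, 4, 7, 8, 11, 14, 22, 28, 44, 56, 77, 88, 154, 308, 616.
Check 142^d mod 667 for each divisor in increasing order:
142^1 ≡ 142 (mod 667)
142^2 ≡ 154 (mod 667)
142^4 ≡ 371 (mod 667)
142^7 ≡ 307 (mod 667)
142^8 ≡ 239 (mod 667)
142^11 ≡ 507 (mod 667)
142^14 ≡ 202 (mod 667)
142^22 ≡ 254 (mod 667)
142^28 ≡ 117 (mod 667)
142^44 ≡ 484 (mod 667)
142^56 ≡ 349 (mod 667)
142^77 ≡ 70 (mod 667)
142^88 ≡ 139 (mod 667)
142^154 ≡ 231 (mod 667)
142^308 ≡ 1 (mod 667) ✓
The smallest such exponent is 308, so the order of 142 is 308.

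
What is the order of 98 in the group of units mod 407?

By Lagrange's theorem, ord_407(98) divides φ(407) = φ(11·37) = (11−1)·(37−1) = 10·36 = 360 = 2^3 · 3^2 · 5.
Divisors of 360: 1, 2, 3, 4, 5, 6, 8, 9, 10, 12, 15, 18, 20, 24, 30, 36, 40, 45, 60, 72, 90, 120, 180, 360.
Evaluate successive powers at the divisors of 360:
98^1 ≡ 98
98^2 ≡ 243
98^3 ≡ 208
98^4 ≡ 34
98^5 ≡ 76
98^6 ≡ 122
98^8 ≡ 342
98^9 ≡ 142
98^10 ≡ 78
98^12 ≡ 232
98^15 ≡ 230
98^18 ≡ 221
98^20 ≡ 386
98^24 ≡ 100
98^30 ≡ 397
98^36 ≡ 1
The smallest such exponent is 36, so the order of 98 is 36.

36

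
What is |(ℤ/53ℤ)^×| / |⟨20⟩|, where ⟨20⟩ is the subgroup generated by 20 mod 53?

1

By Lagrange's theorem, ord_53(20) divides φ(53) = 53 − 1 = 52 = 2^2 · 13.
Divisors of 52: 1, 2, 4, 13, 26, 52.
Test each divisor d:
20^1 ≡ 20 (mod 53)
20^2 ≡ 29 (mod 53)
20^4 ≡ 46 (mod 53)
20^13 ≡ 30 (mod 53)
20^26 ≡ 52 (mod 53)
20^52 ≡ 1 (mod 53) ✓
So ord_53(20) = 52, hence |⟨20⟩| = 52.
The index is φ(53) / ord(20) = 52 / 52 = 1.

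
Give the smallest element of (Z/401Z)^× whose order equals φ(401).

3

φ(401) = 401 − 1 = 400 = 2^4 · 5^2.
g is a primitive root iff g^(400/q) ≢ 1 (mod 401) for each prime q ∈ {2, 5}.
g = 2: 2^200 ≡ 1 — hits 1, so not a primitive root.
g = 3: 3^200 ≡ 400; 3^80 ≡ 72 — none is 1, so 3 is a primitive root.
The smallest primitive root modulo 401 is 3.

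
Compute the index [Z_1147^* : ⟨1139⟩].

18

ord(1139) | φ(1147) = φ(31·37) = (31−1)·(37−1) = 30·36 = 1080 = 2^3 · 3^3 · 5.
Divisors of 1080: 1, 2, 3, 4, 5, 6, 8, 9, 10, 12, 15, 18, 20, 24, 27, 30, 36, 40, 45, 54, 60, 72, 90, 108, 120, 135, 180, 216, 270, 360, 540, 1080.
Check 1139^d mod 1147 for each divisor in increasing order:
1139^1 ≡ 1139
1139^2 ≡ 64
1139^3 ≡ 635
1139^4 ≡ 655
1139^5 ≡ 495
1139^6 ≡ 628
1139^8 ≡ 47
1139^9 ≡ 771
1139^10 ≡ 714
1139^12 ≡ 963
1139^15 ≡ 154
1139^18 ≡ 295
1139^20 ≡ 528
1139^24 ≡ 593
1139^27 ≡ 339
1139^30 ≡ 776
1139^36 ≡ 1000
1139^40 ≡ 63
1139^45 ≡ 216
1139^54 ≡ 221
1139^60 ≡ 1
Thus |⟨1139⟩| = ord(1139) = 60.
[(Z/1147Z)^× : ⟨1139⟩] = 1080/60 = 18.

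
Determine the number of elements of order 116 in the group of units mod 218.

φ(218) = φ(2)·φ(109) = 1·108 = 108 = 2^2 · 3^3.
In a cyclic group of order 108, there are φ(d) elements of order d for each divisor d of 108, and zero for non-divisors.
Here 108 is not a multiple of 116, so there are no elements of order 116.

0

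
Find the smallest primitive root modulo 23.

5

φ(23) = 23 − 1 = 22 = 2 · 11.
g is a primitive root iff g^(22/q) ≢ 1 (mod 23) for each prime q ∈ {2, 11}.
g = 2: 2^11 ≡ 1 — hits 1, so not a primitive root.
g = 3: 3^11 ≡ 1 — hits 1, so not a primitive root.
g = 4: 4^11 ≡ 1 — hits 1, so not a primitive root.
g = 5: 5^11 ≡ 22; 5^2 ≡ 2 — none is 1, so 5 is a primitive root.
The smallest primitive root modulo 23 is 5.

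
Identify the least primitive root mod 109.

6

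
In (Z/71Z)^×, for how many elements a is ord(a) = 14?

6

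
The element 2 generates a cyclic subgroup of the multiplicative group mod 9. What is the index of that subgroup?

1

The order of 2 must divide φ(9) = φ(3^2) = 3·(3−1) = 6 = 2 · 3.
Divisors of 6: 1, 2, 3, 6.
Evaluate successive powers at the divisors of 6:
2^1 ≡ 2 (mod 9)
2^2 ≡ 4 (mod 9)
2^3 ≡ 8 (mod 9)
2^6 ≡ 1 (mod 9) ✓
The order of 2 is 6, so the subgroup it generates has 6 elements.
The index is φ(9) / ord(2) = 6 / 6 = 1.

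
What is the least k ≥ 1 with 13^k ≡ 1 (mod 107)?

53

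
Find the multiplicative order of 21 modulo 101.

50

ord(21) | φ(101) = 101 − 1 = 100 = 2^2 · 5^2.
Divisors of 100: 1, 2, 4, 5, 10, 20, 25, 50, 100.
Check 21^d mod 101 for each divisor in increasing order:
21^1 ≡ 21
21^2 ≡ 37
21^4 ≡ 56
21^5 ≡ 65
21^10 ≡ 84
21^20 ≡ 87
21^25 ≡ 100
21^50 ≡ 1
The smallest such exponent is 50, so the order of 21 is 50.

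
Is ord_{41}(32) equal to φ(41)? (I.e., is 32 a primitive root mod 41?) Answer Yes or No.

No

φ(41) = 41 − 1 = 40 = 2^3 · 5.
An element g generates (Z/41Z)^× iff g^(40/q) ≢ 1 (mod 41) for each prime q ∈ {2, 5}.
32^20 ≡ 1 (mod 41)  [q = 2: ≡ 1 ✗]
32^8 ≡ 1 (mod 41)  [q = 5: ≡ 1 ✗]
The check at q = 2 fails, so 32 generates a proper subgroup.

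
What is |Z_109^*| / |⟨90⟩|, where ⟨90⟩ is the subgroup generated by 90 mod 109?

The order of 90 must divide φ(109) = 109 − 1 = 108 = 2^2 · 3^3.
Divisors of 108: 1, 2, 3, 4, 6, 9, 12, 18, 27, 36, 54, 108.
Test each divisor d:
90^1 ≡ 90 (mod 109)
90^2 ≡ 34 (mod 109)
90^3 ≡ 8 (mod 109)
90^4 ≡ 66 (mod 109)
90^6 ≡ 64 (mod 109)
90^9 ≡ 76 (mod 109)
90^12 ≡ 63 (mod 109)
90^18 ≡ 108 (mod 109)
90^27 ≡ 33 (mod 109)
90^36 ≡ 1 (mod 109) ✓
So ord_109(90) = 36, hence |⟨90⟩| = 36.
[(Z/109Z)^× : ⟨90⟩] = 108/36 = 3.

3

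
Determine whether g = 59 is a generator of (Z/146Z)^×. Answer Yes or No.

Yes

φ(146) = φ(2)·φ(73) = 1·72 = 72 = 2^3 · 3^2.
Test 59^(72/q) mod 146 for each prime factor q of 72:
59^36 ≡ 145 (mod 146)  [q = 2: ≢ 1 ✓]
59^24 ≡ 137 (mod 146)  [q = 3: ≢ 1 ✓]
Every test exponent gives a nontrivial residue, hence 59 generates the full group.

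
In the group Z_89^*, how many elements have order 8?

φ(89) = 89 − 1 = 88 = 2^3 · 11.
In a cyclic group of order 88, there are φ(d) elements of order d for each divisor d of 88, and zero for non-divisors.
8 = 2^3 divides 88, and φ(8) = 4.

4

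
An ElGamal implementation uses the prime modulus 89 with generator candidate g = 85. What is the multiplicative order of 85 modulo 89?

22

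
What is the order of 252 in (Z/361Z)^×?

By Lagrange's theorem, ord_361(252) divides φ(361) = φ(19^2) = 19·(19−1) = 342 = 2 · 3^2 · 19.
Divisors of 342: 1, 2, 3, 6, 9, 18, 19, 38, 57, 114, 171, 342.
Compute 252^d (mod 361) for the divisors d until we hit 1:
252^1 ≡ 252
252^2 ≡ 329
252^3 ≡ 239
252^6 ≡ 83
252^9 ≡ 343
252^18 ≡ 324
252^19 ≡ 62
252^38 ≡ 234
252^57 ≡ 68
252^114 ≡ 292
252^171 ≡ 1
The smallest such exponent is 171, so the order of 252 is 171.

171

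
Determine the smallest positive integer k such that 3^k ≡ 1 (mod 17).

16

By Lagrange's theorem, ord_17(3) divides φ(17) = 17 − 1 = 16 = 2^4.
Divisors of 16: 1, 2, 4, 8, 16.
Compute 3^d (mod 17) for the divisors d until we hit 1:
3^1 ≡ 3 (mod 17)
3^2 ≡ 9 (mod 17)
3^4 ≡ 13 (mod 17)
3^8 ≡ 16 (mod 17)
3^16 ≡ 1 (mod 17) ✓
Hence ord(3) = 16.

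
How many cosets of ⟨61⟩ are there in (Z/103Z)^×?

The order of 61 must divide φ(103) = 103 − 1 = 102 = 2 · 3 · 17.
Divisors of 102: 1, 2, 3, 6, 17, 34, 51, 102.
Evaluate successive powers at the divisors of 102:
61^1 ≡ 61
61^2 ≡ 13
61^3 ≡ 72
61^6 ≡ 34
61^17 ≡ 1
So ord_103(61) = 17, hence |⟨61⟩| = 17.
The index is φ(103) / ord(61) = 102 / 17 = 6.

6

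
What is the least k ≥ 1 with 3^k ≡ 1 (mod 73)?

The order of 3 must divide φ(73) = 73 − 1 = 72 = 2^3 · 3^2.
Divisors of 72: 1, 2, 3, 4, 6, 8, 9, 12, 18, 24, 36, 72.
Evaluate successive powers at the divisors of 72:
3^1 ≡ 3 (mod 73)
3^2 ≡ 9 (mod 73)
3^3 ≡ 27 (mod 73)
3^4 ≡ 8 (mod 73)
3^6 ≡ 72 (mod 73)
3^8 ≡ 64 (mod 73)
3^9 ≡ 46 (mod 73)
3^12 ≡ 1 (mod 73) ✓
Hence ord(3) = 12.

12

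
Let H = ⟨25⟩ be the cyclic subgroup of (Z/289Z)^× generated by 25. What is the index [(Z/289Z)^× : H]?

2

Since 25 ∈ (Z/289Z)^×, its order divides φ(289) = φ(17^2) = 17·(17−1) = 272 = 2^4 · 17.
Divisors of 272: 1, 2, 4, 8, 16, 17, 34, 68, 136, 272.
Test each divisor d:
25^1 ≡ 25 (mod 289)
25^2 ≡ 47 (mod 289)
25^4 ≡ 186 (mod 289)
25^8 ≡ 205 (mod 289)
25^16 ≡ 120 (mod 289)
25^17 ≡ 110 (mod 289)
25^34 ≡ 251 (mod 289)
25^68 ≡ 288 (mod 289)
25^136 ≡ 1 (mod 289) ✓
Thus |⟨25⟩| = ord(25) = 136.
The index is φ(289) / ord(25) = 272 / 136 = 2.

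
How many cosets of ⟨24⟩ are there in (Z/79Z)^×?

13

ord(24) | φ(79) = 79 − 1 = 78 = 2 · 3 · 13.
Divisors of 78: 1, 2, 3, 6, 13, 26, 39, 78.
Test each divisor d:
24^1 ≡ 24 (mod 79)
24^2 ≡ 23 (mod 79)
24^3 ≡ 78 (mod 79)
24^6 ≡ 1 (mod 79) ✓
The order of 24 is 6, so the subgroup it generates has 6 elements.
Index = |(Z/79Z)^×| / |⟨24⟩| = 78 / 6 = 13.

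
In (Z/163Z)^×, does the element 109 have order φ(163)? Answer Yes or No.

φ(163) = 163 − 1 = 162 = 2 · 3^4.
An element g generates (Z/163Z)^× iff g^(162/q) ≢ 1 (mod 163) for each prime q ∈ {2, 3}.
109^81 ≡ 162 (mod 163)  [q = 2: ≢ 1 ✓]
109^54 ≡ 104 (mod 163)  [q = 3: ≢ 1 ✓]
None equal 1, so ord_163(109) = 162: 109 is a primitive root.

Yes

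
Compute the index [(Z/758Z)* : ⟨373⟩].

3

ord(373) | φ(758) = φ(2)·φ(379) = 1·378 = 378 = 2 · 3^3 · 7.
Divisors of 378: 1, 2, 3, 6, 7, 9, 14, 18, 21, 27, 42, 54, 63, 126, 189, 378.
Check 373^d mod 758 for each divisor in increasing order:
373^1 ≡ 373 (mod 758)
373^2 ≡ 415 (mod 758)
373^3 ≡ 163 (mod 758)
373^6 ≡ 39 (mod 758)
373^7 ≡ 145 (mod 758)
373^9 ≡ 293 (mod 758)
373^14 ≡ 559 (mod 758)
373^18 ≡ 195 (mod 758)
373^21 ≡ 707 (mod 758)
373^27 ≡ 285 (mod 758)
373^42 ≡ 327 (mod 758)
373^54 ≡ 119 (mod 758)
373^63 ≡ 757 (mod 758)
373^126 ≡ 1 (mod 758) ✓
So ord_758(373) = 126, hence |⟨373⟩| = 126.
Index = |(Z/758Z)^×| / |⟨373⟩| = 378 / 126 = 3.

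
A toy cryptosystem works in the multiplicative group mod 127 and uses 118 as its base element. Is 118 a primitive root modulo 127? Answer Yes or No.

Yes

φ(127) = 127 − 1 = 126 = 2 · 3^2 · 7.
Test 118^(126/q) mod 127 for each prime factor q of 126:
118^63 ≡ 126 (mod 127)  [q = 2: ≢ 1 ✓]
118^42 ≡ 19 (mod 127)  [q = 3: ≢ 1 ✓]
118^18 ≡ 16 (mod 127)  [q = 7: ≢ 1 ✓]
Every test exponent gives a nontrivial residue, hence 118 generates the full group.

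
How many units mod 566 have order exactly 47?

φ(566) = φ(2)·φ(283) = 1·282 = 282 = 2 · 3 · 47.
Since (Z/566Z)^× is cyclic of order 282, the number of elements of order d is φ(d) when d | 282 and 0 otherwise.
47 | 282, and φ(47) = 47 − 1 = 46.

46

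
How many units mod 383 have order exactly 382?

φ(383) = 383 − 1 = 382 = 2 · 191.
Since (Z/383Z)^× is cyclic of order 382, the number of elements of order d is φ(d) when d | 382 and 0 otherwise.
382 = 2 · 191 divides 382, and φ(382) = 190.

190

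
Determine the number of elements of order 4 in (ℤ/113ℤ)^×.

φ(113) = 113 − 1 = 112 = 2^4 · 7.
Since (Z/113Z)^× is cyclic of order 112, the number of elements of order d is φ(d) when d | 112 and 0 otherwise.
4 = 2^2 divides 112, and φ(4) = 2.

2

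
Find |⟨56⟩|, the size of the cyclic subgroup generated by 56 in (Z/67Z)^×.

33

By Lagrange's theorem, ord_67(56) divides φ(67) = 67 − 1 = 66 = 2 · 3 · 11.
Divisors of 66: 1, 2, 3, 6, 11, 22, 33, 66.
Evaluate successive powers at the divisors of 66:
56^1 ≡ 56 (mod 67)
56^2 ≡ 54 (mod 67)
56^3 ≡ 9 (mod 67)
56^6 ≡ 14 (mod 67)
56^11 ≡ 37 (mod 67)
56^22 ≡ 29 (mod 67)
56^33 ≡ 1 (mod 67) ✓
So ord_67(56) = 33.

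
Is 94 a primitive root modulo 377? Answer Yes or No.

No

377 = 13 · 29 is a product of two distinct odd primes, so (Z/377Z)^× ≅ (Z/13Z)^× × (Z/29Z)^× is not cyclic.
No primitive root modulo 377 exists; in particular 94 is not one.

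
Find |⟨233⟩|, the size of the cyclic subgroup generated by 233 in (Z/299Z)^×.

22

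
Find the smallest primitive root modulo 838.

φ(838) = φ(2)·φ(419) = 1·418 = 418 = 2 · 11 · 19.
Test candidates g = 2, 3, … against the prime factors q ∈ {2, 11, 19} of φ(838): g is a generator iff g^(418/q) ≢ 1 for every such q.
g = 2: gcd(2, 838) = 2 > 1, not a unit — skip.
g = 3: 3^209 ≡ 1 — hits 1, so not a primitive root.
g = 4: gcd(4, 838) = 2 > 1, not a unit — skip.
g = 5: 5^209 ≡ 1 — hits 1, so not a primitive root.
g = 6: gcd(6, 838) = 2 > 1, not a unit — skip.
g = 7: 7^209 ≡ 1 — hits 1, so not a primitive root.
g = 8: gcd(8, 838) = 2 > 1, not a unit — skip.
g = 9: 9^209 ≡ 1 — hits 1, so not a primitive root.
g = 10: gcd(10, 838) = 2 > 1, not a unit — skip.
g = 11: 11^209 ≡ 837; 11^38 ≡ 753; 11^22 ≡ 7 — none is 1, so 11 is a primitive root.
Hence the least primitive root of 838 is 11.

11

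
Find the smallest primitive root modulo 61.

2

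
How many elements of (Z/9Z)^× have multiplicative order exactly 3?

2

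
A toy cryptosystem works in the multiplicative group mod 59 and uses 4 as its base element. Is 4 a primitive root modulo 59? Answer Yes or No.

No

φ(59) = 59 − 1 = 58 = 2 · 29.
An element g generates (Z/59Z)^× iff g^(58/q) ≢ 1 (mod 59) for each prime q ∈ {2, 29}.
4^29 ≡ 1 (mod 59)  [q = 2: ≡ 1 ✗]
4^2 ≡ 16 (mod 59)  [q = 29: ≢ 1 ✓]
4^29 ≡ 1 shows ord(4) | 29, strictly less than φ(59); not a primitive root.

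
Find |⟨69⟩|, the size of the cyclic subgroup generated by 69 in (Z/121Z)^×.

55

By Lagrange's theorem, ord_121(69) divides φ(121) = φ(11^2) = 11·(11−1) = 110 = 2 · 5 · 11.
Divisors of 110: 1, 2, 5, 10, 11, 22, 55, 110.
Check 69^d mod 121 for each divisor in increasing order:
69^1 ≡ 69
69^2 ≡ 42
69^5 ≡ 111
69^10 ≡ 100
69^11 ≡ 3
69^22 ≡ 9
69^55 ≡ 1
So ord_121(69) = 55.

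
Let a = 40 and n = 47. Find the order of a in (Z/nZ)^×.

By Lagrange's theorem, ord_47(40) divides φ(47) = 47 − 1 = 46 = 2 · 23.
Divisors of 46: 1, 2, 23, 46.
Evaluate successive powers at the divisors of 46:
40^1 ≡ 40
40^2 ≡ 2
40^23 ≡ 46
40^46 ≡ 1
Therefore the multiplicative order of 40 modulo 47 is 46.

46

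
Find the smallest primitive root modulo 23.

φ(23) = 23 − 1 = 22 = 2 · 11.
Test candidates g = 2, 3, … against the prime factors q ∈ {2, 11} of φ(23): g is a generator iff g^(22/q) ≢ 1 for every such q.
g = 2: 2^11 ≡ 1 — hits 1, so not a primitive root.
g = 3: 3^11 ≡ 1 — hits 1, so not a primitive root.
g = 4: 4^11 ≡ 1 — hits 1, so not a primitive root.
g = 5: 5^11 ≡ 22; 5^2 ≡ 2 — none is 1, so 5 is a primitive root.
The smallest primitive root modulo 23 is 5.

5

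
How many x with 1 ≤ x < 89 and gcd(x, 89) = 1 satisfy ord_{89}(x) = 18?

φ(89) = 89 − 1 = 88 = 2^3 · 11.
Since (Z/89Z)^× is cyclic of order 88, the number of elements of order d is φ(d) when d | 88 and 0 otherwise.
18 does not divide 88, so no element of (Z/89Z)^× has order 18.

0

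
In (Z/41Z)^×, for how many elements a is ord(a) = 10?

φ(41) = 41 − 1 = 40 = 2^3 · 5.
In a cyclic group of order 40, there are φ(d) elements of order d for each divisor d of 40, and zero for non-divisors.
10 = 2 · 5 divides 40, and φ(10) = 4.

4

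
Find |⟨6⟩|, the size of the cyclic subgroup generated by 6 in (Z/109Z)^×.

108

Since 6 ∈ (Z/109Z)^×, its order divides φ(109) = 109 − 1 = 108 = 2^2 · 3^3.
Divisors of 108: 1, 2, 3, 4, 6, 9, 12, 18, 27, 36, 54, 108.
Evaluate successive powers at the divisors of 108:
6^1 ≡ 6
6^2 ≡ 36
6^3 ≡ 107
6^4 ≡ 97
6^6 ≡ 4
6^9 ≡ 101
6^12 ≡ 16
6^18 ≡ 64
6^27 ≡ 33
6^36 ≡ 63
6^54 ≡ 108
6^108 ≡ 1
Hence ord(6) = 108.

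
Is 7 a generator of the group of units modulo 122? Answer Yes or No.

φ(122) = φ(2)·φ(61) = 1·60 = 60 = 2^2 · 3 · 5.
It suffices to check that the order of 7 is not a proper divisor of 60: compute 7^(60/q) for q ∈ {2, 3, 5}.
7^30 ≡ 121 (mod 122)  [q = 2: ≢ 1 ✓]
7^20 ≡ 47 (mod 122)  [q = 3: ≢ 1 ✓]
7^12 ≡ 95 (mod 122)  [q = 5: ≢ 1 ✓]
None equal 1, so ord_122(7) = 60: 7 is a primitive root.

Yes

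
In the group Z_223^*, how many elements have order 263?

0

φ(223) = 223 − 1 = 222 = 2 · 3 · 37.
Since (Z/223Z)^× is cyclic of order 222, the number of elements of order d is φ(d) when d | 222 and 0 otherwise.
Since 263 ∤ 222, the count is 0.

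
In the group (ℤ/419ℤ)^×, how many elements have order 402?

φ(419) = 419 − 1 = 418 = 2 · 11 · 19.
Since (Z/419Z)^× is cyclic of order 418, the number of elements of order d is φ(d) when d | 418 and 0 otherwise.
Here 418 is not a multiple of 402, so there are no elements of order 402.

0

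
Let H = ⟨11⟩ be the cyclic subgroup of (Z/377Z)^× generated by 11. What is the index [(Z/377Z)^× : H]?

4

Since 11 ∈ (Z/377Z)^×, its order divides φ(377) = φ(13·29) = (13−1)·(29−1) = 12·28 = 336 = 2^4 · 3 · 7.
Divisors of 336: 1, 2, 3, 4, 6, 7, 8, 12, 14, 16, 21, 24, 28, 42, 48, 56, 84, 112, 168, 336.
Compute 11^d (mod 377) for the divisors d until we hit 1:
11^1 ≡ 11 (mod 377)
11^2 ≡ 121 (mod 377)
11^3 ≡ 200 (mod 377)
11^4 ≡ 315 (mod 377)
11^6 ≡ 38 (mod 377)
11^7 ≡ 41 (mod 377)
11^8 ≡ 74 (mod 377)
11^12 ≡ 313 (mod 377)
11^14 ≡ 173 (mod 377)
11^16 ≡ 198 (mod 377)
11^21 ≡ 307 (mod 377)
11^24 ≡ 326 (mod 377)
11^28 ≡ 146 (mod 377)
11^42 ≡ 376 (mod 377)
11^48 ≡ 339 (mod 377)
11^56 ≡ 204 (mod 377)
11^84 ≡ 1 (mod 377) ✓
Thus |⟨11⟩| = ord(11) = 84.
The index is φ(377) / ord(11) = 336 / 84 = 4.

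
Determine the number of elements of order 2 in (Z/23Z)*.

φ(23) = 23 − 1 = 22 = 2 · 11.
In a cyclic group of order 22, there are φ(d) elements of order d for each divisor d of 22, and zero for non-divisors.
2 | 22, and φ(2) = 2 − 1 = 1.

1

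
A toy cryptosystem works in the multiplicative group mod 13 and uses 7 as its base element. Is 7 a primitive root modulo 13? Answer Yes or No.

φ(13) = 13 − 1 = 12 = 2^2 · 3.
It suffices to check that the order of 7 is not a proper divisor of 12: compute 7^(12/q) for q ∈ {2, 3}.
7^6 ≡ 12 (mod 13)  [q = 2: ≢ 1 ✓]
7^4 ≡ 9 (mod 13)  [q = 3: ≢ 1 ✓]
All checks pass, so 7 has order 12 and is a primitive root modulo 13.

Yes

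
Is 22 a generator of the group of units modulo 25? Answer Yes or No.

Yes

φ(25) = φ(5^2) = 5·(5−1) = 20 = 2^2 · 5.
An element g generates (Z/25Z)^× iff g^(20/q) ≢ 1 (mod 25) for each prime q ∈ {2, 5}.
22^10 ≡ 24 (mod 25)  [q = 2: ≢ 1 ✓]
22^4 ≡ 6 (mod 25)  [q = 5: ≢ 1 ✓]
None equal 1, so ord_25(22) = 20: 22 is a primitive root.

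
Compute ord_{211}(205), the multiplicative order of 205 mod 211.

210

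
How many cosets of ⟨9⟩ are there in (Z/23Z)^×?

By Lagrange's theorem, ord_23(9) divides φ(23) = 23 − 1 = 22 = 2 · 11.
Divisors of 22: 1, 2, 11, 22.
Check 9^d mod 23 for each divisor in increasing order:
9^1 ≡ 9 (mod 23)
9^2 ≡ 12 (mod 23)
9^11 ≡ 1 (mod 23) ✓
Thus |⟨9⟩| = ord(9) = 11.
Index = |(Z/23Z)^×| / |⟨9⟩| = 22 / 11 = 2.

2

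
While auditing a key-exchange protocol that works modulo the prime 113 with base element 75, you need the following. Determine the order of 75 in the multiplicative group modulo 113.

112

The order of 75 must divide φ(113) = 113 − 1 = 112 = 2^4 · 7.
Divisors of 112: 1, 2, 4, 7, 8, 14, 16, 28, 56, 112.
Test each divisor d:
75^1 ≡ 75
75^2 ≡ 88
75^4 ≡ 60
75^7 ≡ 48
75^8 ≡ 97
75^14 ≡ 44
75^16 ≡ 30
75^28 ≡ 15
75^56 ≡ 112
75^112 ≡ 1
The smallest such exponent is 112, so the order of 75 is 112.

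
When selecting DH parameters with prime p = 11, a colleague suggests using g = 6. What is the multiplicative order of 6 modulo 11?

10

The order of 6 must divide φ(11) = 11 − 1 = 10 = 2 · 5.
Divisors of 10: 1, 2, 5, 10.
Check 6^d mod 11 for each divisor in increasing order:
6^1 ≡ 6 (mod 11)
6^2 ≡ 3 (mod 11)
6^5 ≡ 10 (mod 11)
6^10 ≡ 1 (mod 11) ✓
So ord_11(6) = 10.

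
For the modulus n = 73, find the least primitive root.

5

φ(73) = 73 − 1 = 72 = 2^3 · 3^2.
g is a primitive root iff g^(72/q) ≢ 1 (mod 73) for each prime q ∈ {2, 3}.
g = 2: 2^36 ≡ 1 — hits 1, so not a primitive root.
g = 3: 3^36 ≡ 1 — hits 1, so not a primitive root.
g = 4: 4^36 ≡ 1 — hits 1, so not a primitive root.
g = 5: 5^36 ≡ 72; 5^24 ≡ 8 — none is 1, so 5 is a primitive root.
So 5 is the smallest generator of (Z/73Z)^×.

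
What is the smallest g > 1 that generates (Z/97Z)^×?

φ(97) = 97 − 1 = 96 = 2^5 · 3.
g is a primitive root iff g^(96/q) ≢ 1 (mod 97) for each prime q ∈ {2, 3}.
g = 2: 2^48 ≡ 1 — hits 1, so not a primitive root.
g = 3: 3^48 ≡ 1 — hits 1, so not a primitive root.
g = 4: 4^48 ≡ 1 — hits 1, so not a primitive root.
g = 5: 5^48 ≡ 96; 5^32 ≡ 35 — none is 1, so 5 is a primitive root.
The smallest primitive root modulo 97 is 5.

5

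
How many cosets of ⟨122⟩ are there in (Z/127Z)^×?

The order of 122 must divide φ(127) = 127 − 1 = 126 = 2 · 3^2 · 7.
Divisors of 126: 1, 2, 3, 6, 7, 9, 14, 18, 21, 42, 63, 126.
Compute 122^d (mod 127) for the divisors d until we hit 1:
122^1 ≡ 122 (mod 127)
122^2 ≡ 25 (mod 127)
122^3 ≡ 2 (mod 127)
122^6 ≡ 4 (mod 127)
122^7 ≡ 107 (mod 127)
122^9 ≡ 8 (mod 127)
122^14 ≡ 19 (mod 127)
122^18 ≡ 64 (mod 127)
122^21 ≡ 1 (mod 127) ✓
Thus |⟨122⟩| = ord(122) = 21.
[(Z/127Z)^× : ⟨122⟩] = 126/21 = 6.

6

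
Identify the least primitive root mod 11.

2

φ(11) = 11 − 1 = 10 = 2 · 5.
Test candidates g = 2, 3, … against the prime factors q ∈ {2, 5} of φ(11): g is a generator iff g^(10/q) ≢ 1 for every such q.
g = 2: 2^5 ≡ 10; 2^2 ≡ 4 — none is 1, so 2 is a primitive root.
Hence the least primitive root of 11 is 2.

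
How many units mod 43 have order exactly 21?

φ(43) = 43 − 1 = 42 = 2 · 3 · 7.
(Z/43Z)^× is cyclic (|G| = 42); a cyclic group of order m has exactly φ(d) elements of each order d | m, and none otherwise.
21 = 3 · 7 divides 42, and φ(21) = 12.

12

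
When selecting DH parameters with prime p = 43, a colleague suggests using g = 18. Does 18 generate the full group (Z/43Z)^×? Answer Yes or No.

Yes

φ(43) = 43 − 1 = 42 = 2 · 3 · 7.
Test 18^(42/q) mod 43 for each prime factor q of 42:
18^21 ≡ 42 (mod 43)  [q = 2: ≢ 1 ✓]
18^14 ≡ 6 (mod 43)  [q = 3: ≢ 1 ✓]
18^6 ≡ 41 (mod 43)  [q = 7: ≢ 1 ✓]
All checks pass, so 18 has order 42 and is a primitive root modulo 43.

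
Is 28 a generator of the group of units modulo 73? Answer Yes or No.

φ(73) = 73 − 1 = 72 = 2^3 · 3^2.
It suffices to check that the order of 28 is not a proper divisor of 72: compute 28^(72/q) for q ∈ {2, 3}.
28^36 ≡ 72 (mod 73)  [q = 2: ≢ 1 ✓]
28^24 ≡ 8 (mod 73)  [q = 3: ≢ 1 ✓]
Every test exponent gives a nontrivial residue, hence 28 generates the full group.

Yes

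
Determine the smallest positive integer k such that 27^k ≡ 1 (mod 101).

Since 27 ∈ (Z/101Z)^×, its order divides φ(101) = 101 − 1 = 100 = 2^2 · 5^2.
Divisors of 100: 1, 2, 4, 5, 10, 20, 25, 50, 100.
Evaluate successive powers at the divisors of 100:
27^1 ≡ 27
27^2 ≡ 22
27^4 ≡ 80
27^5 ≡ 39
27^10 ≡ 6
27^20 ≡ 36
27^25 ≡ 91
27^50 ≡ 100
27^100 ≡ 1
So ord_101(27) = 100.

100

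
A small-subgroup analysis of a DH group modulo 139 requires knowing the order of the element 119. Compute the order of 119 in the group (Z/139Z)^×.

138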